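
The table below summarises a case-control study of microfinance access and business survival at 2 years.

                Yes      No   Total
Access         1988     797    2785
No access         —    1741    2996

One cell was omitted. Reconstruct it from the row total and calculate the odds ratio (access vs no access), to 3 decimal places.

3.460

The missing cell is in the unexposed row: 2996 − 1741 = 1255.
So a = 1988, b = 797, c = 1255, d = 1741.
OR = (a·d)/(b·c) = (1988 × 1741) / (797 × 1255) = 3461108 / 1000235 = 3.46029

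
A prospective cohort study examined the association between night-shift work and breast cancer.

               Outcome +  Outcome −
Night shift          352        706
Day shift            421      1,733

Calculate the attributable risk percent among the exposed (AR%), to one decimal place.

Cells: a = 352, b = 706, c = 421, d = 1733.
Risk in exposed = 352/1058 = 0.33270; risk in unexposed = 421/2154 = 0.19545.
RR = 0.33270/0.19545 = 1.70224
AR% = (RR − 1)/RR × 100 = (1.70224 − 1)/1.70224 × 100 = 41.2539%

41.3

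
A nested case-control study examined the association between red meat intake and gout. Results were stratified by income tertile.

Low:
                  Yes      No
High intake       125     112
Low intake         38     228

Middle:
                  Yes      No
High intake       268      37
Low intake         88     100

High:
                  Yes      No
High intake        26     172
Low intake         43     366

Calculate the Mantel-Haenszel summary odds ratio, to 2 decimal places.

4.65

OR_MH = Σ(aᵢdᵢ/nᵢ) / Σ(bᵢcᵢ/nᵢ), where nᵢ is the stratum total.
Stratum 1 (Low): n = 503; a·d/n = 125·228/503 = 56.6600; b·c/n = 112·38/503 = 8.4612
Stratum 2 (Middle): n = 493; a·d/n = 268·100/493 = 54.3611; b·c/n = 37·88/493 = 6.6045
Stratum 3 (High): n = 607; a·d/n = 26·366/607 = 15.6771; b·c/n = 172·43/607 = 12.1845
OR_MH = (56.6600 + 54.3611 + 15.6771) / (8.4612 + 6.6045 + 12.1845) = 126.6982 / 27.2502 = 4.64944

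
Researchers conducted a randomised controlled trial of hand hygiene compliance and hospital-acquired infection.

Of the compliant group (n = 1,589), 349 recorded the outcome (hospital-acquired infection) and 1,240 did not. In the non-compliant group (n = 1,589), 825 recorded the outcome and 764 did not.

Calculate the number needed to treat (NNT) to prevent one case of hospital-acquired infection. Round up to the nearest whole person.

4

Risk in treated group = 349/1589 = 0.21963; risk in control = 825/1589 = 0.51919.
Absolute risk reduction = 0.51919 − 0.21963 = 0.29956
NNT = 1 / ARR = 1 / 0.29956 = 3.338 → round up → 4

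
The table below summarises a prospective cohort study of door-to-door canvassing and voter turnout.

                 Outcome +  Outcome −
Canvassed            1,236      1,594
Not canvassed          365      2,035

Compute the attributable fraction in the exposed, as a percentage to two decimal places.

65.18

Cells: a = 1236, b = 1594, c = 365, d = 2035.
Risk in exposed = 1236/2830 = 0.43675; risk in unexposed = 365/2400 = 0.15208.
RR = 0.43675/0.15208 = 2.87178
AR% = (RR − 1)/RR × 100 = (2.87178 − 1)/2.87178 × 100 = 65.1783%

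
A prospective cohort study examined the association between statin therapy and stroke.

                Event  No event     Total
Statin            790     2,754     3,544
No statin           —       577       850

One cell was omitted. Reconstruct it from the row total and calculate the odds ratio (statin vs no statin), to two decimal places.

The missing cell is in the unexposed row: 850 − 577 = 273.
So a = 790, b = 2754, c = 273, d = 577.
OR = (a·d)/(b·c) = (790 × 577) / (2754 × 273) = 455830 / 751842 = 0.60628

0.61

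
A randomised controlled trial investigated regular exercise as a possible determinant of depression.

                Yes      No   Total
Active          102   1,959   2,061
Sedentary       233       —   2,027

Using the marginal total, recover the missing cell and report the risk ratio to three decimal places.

The missing cell is in the unexposed row: 2027 − 233 = 1794.
So a = 102, b = 1959, c = 233, d = 1794.
RR = [a/(a+b)] / [c/(c+d)] = (102/2061) / (233/2027) = 0.04949/0.11495 = 0.43055

0.431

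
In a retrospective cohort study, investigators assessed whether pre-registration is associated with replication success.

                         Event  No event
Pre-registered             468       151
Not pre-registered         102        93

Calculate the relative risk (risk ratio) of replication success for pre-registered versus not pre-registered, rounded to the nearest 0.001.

Cells: a = 468, b = 151, c = 102, d = 93.
Risk in exposed = 468/619 = 0.75606; risk in unexposed = 102/195 = 0.52308.
RR = 0.75606 / 0.52308 = 1.44541
The risk among the exposed is 1.45 times that among the unexposed.

1.445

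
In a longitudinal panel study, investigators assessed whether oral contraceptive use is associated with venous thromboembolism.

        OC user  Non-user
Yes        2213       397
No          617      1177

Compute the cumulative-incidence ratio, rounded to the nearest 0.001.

3.100

Reading the table with exposure as columns: a = 2213 (OC user, case), b = 617 (OC user, non-case), c = 397 (Non-user, case), d = 1177.
Risk in exposed = 2213/2830 = 0.78198; risk in unexposed = 397/1574 = 0.25222.
RR = 0.78198 / 0.25222 = 3.10034
The risk among the exposed is 3.10 times that among the unexposed.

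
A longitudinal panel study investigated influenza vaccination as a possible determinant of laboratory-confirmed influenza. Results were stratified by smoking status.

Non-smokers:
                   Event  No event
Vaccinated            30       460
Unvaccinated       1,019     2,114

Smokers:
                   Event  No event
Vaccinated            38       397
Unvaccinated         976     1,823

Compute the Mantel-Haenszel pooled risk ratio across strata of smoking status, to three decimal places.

0.219

RR_MH = Σ(aᵢ·n₀ᵢ/nᵢ) / Σ(cᵢ·n₁ᵢ/nᵢ), with n₁ᵢ = aᵢ+bᵢ (exposed), n₀ᵢ = cᵢ+dᵢ (unexposed), nᵢ = n₁ᵢ+n₀ᵢ.
Stratum 1 (Non-smokers): n₁ = 490, n₀ = 3133, n = 3623; a·n₀/n = 30·3133/3623 = 25.9426; c·n₁/n = 1019·490/3623 = 137.8167
Stratum 2 (Smokers): n₁ = 435, n₀ = 2799, n = 3234; a·n₀/n = 38·2799/3234 = 32.8887; c·n₁/n = 976·435/3234 = 131.2801
RR_MH = (25.9426 + 32.8887) / (137.8167 + 131.2801) = 58.8313 / 269.0969 = 0.21862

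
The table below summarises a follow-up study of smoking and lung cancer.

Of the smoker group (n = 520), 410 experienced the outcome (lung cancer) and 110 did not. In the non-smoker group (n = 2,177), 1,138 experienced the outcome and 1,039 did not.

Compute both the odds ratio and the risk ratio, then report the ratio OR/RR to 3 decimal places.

2.256

From the description: a = 410, b = 110, c = 1138, d = 1039.
OR = (410·1039)/(110·1138) = 425990/125180 = 3.40302
Risk in exposed = 410/520 = 0.78846; risk in unexposed = 1138/2177 = 0.52274; RR = 1.50833
OR/RR = 3.40302 / 1.50833 = 2.25615
The outcome is not rare, so the OR lies further from 1 than the RR.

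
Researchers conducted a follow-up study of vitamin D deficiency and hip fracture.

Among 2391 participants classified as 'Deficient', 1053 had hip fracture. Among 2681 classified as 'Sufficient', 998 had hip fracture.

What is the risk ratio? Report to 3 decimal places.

From the description: a = 1053, b = 1338, c = 998, d = 1683.
Risk in exposed = 1053/2391 = 0.44040; risk in unexposed = 998/2681 = 0.37225.
RR = 0.44040 / 0.37225 = 1.18308
The risk among the exposed is 1.18 times that among the unexposed.

1.183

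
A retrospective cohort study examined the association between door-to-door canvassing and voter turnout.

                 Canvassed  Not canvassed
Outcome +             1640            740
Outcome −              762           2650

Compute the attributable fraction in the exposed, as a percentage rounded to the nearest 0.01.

Reading the table with exposure as columns: a = 1640 (Canvassed, case), b = 762 (Canvassed, non-case), c = 740 (Not canvassed, case), d = 2650.
Risk in exposed = 1640/2402 = 0.68276; risk in unexposed = 740/3390 = 0.21829.
RR = 0.68276/0.21829 = 3.12780
AR% = (RR − 1)/RR × 100 = (3.12780 − 1)/3.12780 × 100 = 68.0286%

68.03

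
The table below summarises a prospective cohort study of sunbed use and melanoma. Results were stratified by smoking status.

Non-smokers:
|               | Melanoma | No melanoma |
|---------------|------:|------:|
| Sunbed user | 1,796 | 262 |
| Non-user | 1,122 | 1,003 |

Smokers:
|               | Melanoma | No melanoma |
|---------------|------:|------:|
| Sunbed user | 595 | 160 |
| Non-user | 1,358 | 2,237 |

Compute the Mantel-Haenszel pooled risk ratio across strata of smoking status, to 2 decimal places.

RR_MH = Σ(aᵢ·n₀ᵢ/nᵢ) / Σ(cᵢ·n₁ᵢ/nᵢ), with n₁ᵢ = aᵢ+bᵢ (exposed), n₀ᵢ = cᵢ+dᵢ (unexposed), nᵢ = n₁ᵢ+n₀ᵢ.
Stratum 1 (Non-smokers): n₁ = 2058, n₀ = 2125, n = 4183; a·n₀/n = 1796·2125/4183 = 912.3835; c·n₁/n = 1122·2058/4183 = 552.0143
Stratum 2 (Smokers): n₁ = 755, n₀ = 3595, n = 4350; a·n₀/n = 595·3595/4350 = 491.7299; c·n₁/n = 1358·755/4350 = 235.6989
RR_MH = (912.3835 + 491.7299) / (552.0143 + 235.6989) = 1404.1133 / 787.7132 = 1.78252

1.78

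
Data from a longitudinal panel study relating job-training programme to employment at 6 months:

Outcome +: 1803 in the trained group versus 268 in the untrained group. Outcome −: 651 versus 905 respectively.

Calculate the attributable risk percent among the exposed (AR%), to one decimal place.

68.9

From the description: a = 1803, b = 651, c = 268, d = 905.
Risk in exposed = 1803/2454 = 0.73472; risk in unexposed = 268/1173 = 0.22847.
RR = 0.73472/0.22847 = 3.21577
AR% = (RR − 1)/RR × 100 = (3.21577 − 1)/3.21577 × 100 = 68.9032%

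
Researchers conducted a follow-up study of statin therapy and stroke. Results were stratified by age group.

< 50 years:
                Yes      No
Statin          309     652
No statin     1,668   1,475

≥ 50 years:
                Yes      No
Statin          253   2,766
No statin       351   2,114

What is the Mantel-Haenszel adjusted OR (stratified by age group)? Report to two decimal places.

OR_MH = Σ(aᵢdᵢ/nᵢ) / Σ(bᵢcᵢ/nᵢ), where nᵢ is the stratum total.
Stratum 1 (< 50 years): n = 4104; a·d/n = 309·1475/4104 = 111.0563; b·c/n = 652·1668/4104 = 264.9942
Stratum 2 (≥ 50 years): n = 5484; a·d/n = 253·2114/5484 = 97.5277; b·c/n = 2766·351/5484 = 177.0361
OR_MH = (111.0563 + 97.5277) / (264.9942 + 177.0361) = 208.5840 / 442.0303 = 0.47188

0.47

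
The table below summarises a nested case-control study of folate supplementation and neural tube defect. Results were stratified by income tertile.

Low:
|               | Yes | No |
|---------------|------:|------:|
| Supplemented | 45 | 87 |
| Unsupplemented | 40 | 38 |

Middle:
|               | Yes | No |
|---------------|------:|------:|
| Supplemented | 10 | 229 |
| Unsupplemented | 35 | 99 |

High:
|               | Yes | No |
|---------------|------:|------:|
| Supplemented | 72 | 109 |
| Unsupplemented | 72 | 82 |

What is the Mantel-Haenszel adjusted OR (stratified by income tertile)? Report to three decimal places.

OR_MH = Σ(aᵢdᵢ/nᵢ) / Σ(bᵢcᵢ/nᵢ), where nᵢ is the stratum total.
Stratum 1 (Low): n = 210; a·d/n = 45·38/210 = 8.1429; b·c/n = 87·40/210 = 16.5714
Stratum 2 (Middle): n = 373; a·d/n = 10·99/373 = 2.6542; b·c/n = 229·35/373 = 21.4879
Stratum 3 (High): n = 335; a·d/n = 72·82/335 = 17.6239; b·c/n = 109·72/335 = 23.4269
OR_MH = (8.1429 + 2.6542 + 17.6239) / (16.5714 + 21.4879 + 23.4269) = 28.4209 / 61.4862 = 0.46223

0.462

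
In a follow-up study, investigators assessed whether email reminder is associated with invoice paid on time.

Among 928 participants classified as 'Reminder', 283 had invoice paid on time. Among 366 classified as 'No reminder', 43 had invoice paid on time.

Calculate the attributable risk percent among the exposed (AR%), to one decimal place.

From the description: a = 283, b = 645, c = 43, d = 323.
Risk in exposed = 283/928 = 0.30496; risk in unexposed = 43/366 = 0.11749.
RR = 0.30496/0.11749 = 2.59568
AR% = (RR − 1)/RR × 100 = (2.59568 − 1)/2.59568 × 100 = 61.4744%

61.5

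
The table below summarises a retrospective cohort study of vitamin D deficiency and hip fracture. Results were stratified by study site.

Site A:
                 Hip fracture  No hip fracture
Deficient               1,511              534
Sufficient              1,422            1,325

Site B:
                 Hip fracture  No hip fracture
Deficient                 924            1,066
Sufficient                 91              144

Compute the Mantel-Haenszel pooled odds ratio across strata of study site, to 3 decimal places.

2.364

OR_MH = Σ(aᵢdᵢ/nᵢ) / Σ(bᵢcᵢ/nᵢ), where nᵢ is the stratum total.
Stratum 1 (Site A): n = 4792; a·d/n = 1511·1325/4792 = 417.7953; b·c/n = 534·1422/4792 = 158.4616
Stratum 2 (Site B): n = 2225; a·d/n = 924·144/2225 = 59.8004; b·c/n = 1066·91/2225 = 43.5982
OR_MH = (417.7953 + 59.8004) / (158.4616 + 43.5982) = 477.5957 / 202.0598 = 2.36364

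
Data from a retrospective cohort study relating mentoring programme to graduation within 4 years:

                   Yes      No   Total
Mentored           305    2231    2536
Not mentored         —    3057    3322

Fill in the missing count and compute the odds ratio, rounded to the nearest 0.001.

The missing cell is in the unexposed row: 3322 − 3057 = 265.
So a = 305, b = 2231, c = 265, d = 3057.
OR = (a·d)/(b·c) = (305 × 3057) / (2231 × 265) = 932385 / 591215 = 1.57707

1.577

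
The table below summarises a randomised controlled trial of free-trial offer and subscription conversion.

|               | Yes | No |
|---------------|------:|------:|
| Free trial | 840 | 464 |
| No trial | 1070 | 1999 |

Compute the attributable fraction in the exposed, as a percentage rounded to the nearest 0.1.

Cells: a = 840, b = 464, c = 1070, d = 1999.
Risk in exposed = 840/1304 = 0.64417; risk in unexposed = 1070/3069 = 0.34865.
RR = 0.64417/0.34865 = 1.84763
AR% = (RR − 1)/RR × 100 = (1.84763 − 1)/1.84763 × 100 = 45.8766%

45.9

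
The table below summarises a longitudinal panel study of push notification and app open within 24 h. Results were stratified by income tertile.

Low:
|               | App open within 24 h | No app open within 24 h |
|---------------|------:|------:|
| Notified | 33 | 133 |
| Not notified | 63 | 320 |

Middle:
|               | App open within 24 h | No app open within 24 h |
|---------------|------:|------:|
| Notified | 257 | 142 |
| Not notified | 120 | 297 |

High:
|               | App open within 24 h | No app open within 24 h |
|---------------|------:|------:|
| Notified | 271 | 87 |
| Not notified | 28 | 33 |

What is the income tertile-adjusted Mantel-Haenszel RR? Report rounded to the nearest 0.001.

RR_MH = Σ(aᵢ·n₀ᵢ/nᵢ) / Σ(cᵢ·n₁ᵢ/nᵢ), with n₁ᵢ = aᵢ+bᵢ (exposed), n₀ᵢ = cᵢ+dᵢ (unexposed), nᵢ = n₁ᵢ+n₀ᵢ.
Stratum 1 (Low): n₁ = 166, n₀ = 383, n = 549; a·n₀/n = 33·383/549 = 23.0219; c·n₁/n = 63·166/549 = 19.0492
Stratum 2 (Middle): n₁ = 399, n₀ = 417, n = 816; a·n₀/n = 257·417/816 = 131.3346; c·n₁/n = 120·399/816 = 58.6765
Stratum 3 (High): n₁ = 358, n₀ = 61, n = 419; a·n₀/n = 271·61/419 = 39.4535; c·n₁/n = 28·358/419 = 23.9236
RR_MH = (23.0219 + 131.3346 + 39.4535) / (19.0492 + 58.6765 + 23.9236) = 193.8099 / 101.6493 = 1.90665

1.907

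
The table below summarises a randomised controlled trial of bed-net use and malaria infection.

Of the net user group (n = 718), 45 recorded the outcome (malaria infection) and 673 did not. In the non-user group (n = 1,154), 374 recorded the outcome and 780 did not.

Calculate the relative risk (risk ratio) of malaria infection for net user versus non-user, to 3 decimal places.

From the description: a = 45, b = 673, c = 374, d = 780.
Risk in exposed = 45/718 = 0.06267; risk in unexposed = 374/1154 = 0.32409.
RR = 0.06267 / 0.32409 = 0.19338
The risk is 81% lower among the exposed than among the unexposed.

0.193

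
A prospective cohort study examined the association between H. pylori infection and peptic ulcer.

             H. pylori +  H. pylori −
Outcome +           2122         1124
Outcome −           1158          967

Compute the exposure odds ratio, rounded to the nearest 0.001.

Reading the table with exposure as columns: a = 2122 (H. pylori +, case), b = 1158 (H. pylori +, non-case), c = 1124 (H. pylori −, case), d = 967.
OR = (a·d)/(b·c) = (2122 × 967) / (1158 × 1124) = 2051974 / 1301592 = 1.57651
The odds of peptic ulcer are about 1.58 times as high in the h. pylori + group.

1.577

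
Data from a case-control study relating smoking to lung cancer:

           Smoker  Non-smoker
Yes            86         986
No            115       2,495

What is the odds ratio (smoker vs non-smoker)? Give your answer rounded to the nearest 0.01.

1.89

Reading the table with exposure as columns: a = 86 (Smoker, case), b = 115 (Smoker, non-case), c = 986 (Non-smoker, case), d = 2495.
OR = (a·d)/(b·c) = (86 × 2495) / (115 × 986) = 214570 / 113390 = 1.89232
The odds of lung cancer are about 1.89 times as high in the smoker group.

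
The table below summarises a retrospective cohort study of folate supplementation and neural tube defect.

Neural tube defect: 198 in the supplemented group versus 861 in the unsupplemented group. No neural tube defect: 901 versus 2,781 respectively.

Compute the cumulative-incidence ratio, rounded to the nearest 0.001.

From the description: a = 198, b = 901, c = 861, d = 2781.
Risk in exposed = 198/1099 = 0.18016; risk in unexposed = 861/3642 = 0.23641.
RR = 0.18016 / 0.23641 = 0.76209
The risk is 24% lower among the exposed than among the unexposed.

0.762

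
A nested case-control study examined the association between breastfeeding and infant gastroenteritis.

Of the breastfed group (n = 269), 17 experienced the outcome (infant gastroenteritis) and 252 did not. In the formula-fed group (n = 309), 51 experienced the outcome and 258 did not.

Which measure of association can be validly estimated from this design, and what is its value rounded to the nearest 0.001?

From the description: a = 17, b = 252, c = 51, d = 258.
This is a nested case-control study: participants were sampled on outcome status, so risks in the source population cannot be estimated directly — relative risk is not valid here. The odds ratio is the appropriate measure.
OR = (a·d)/(b·c) = (17 × 258) / (252 × 51) = 4386 / 12852 = 0.34127

0.341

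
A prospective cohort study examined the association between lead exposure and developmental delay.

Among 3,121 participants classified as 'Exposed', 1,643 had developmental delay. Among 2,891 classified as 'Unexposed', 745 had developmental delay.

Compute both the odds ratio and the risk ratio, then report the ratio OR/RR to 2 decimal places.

1.57

From the description: a = 1643, b = 1478, c = 745, d = 2146.
OR = (1643·2146)/(1478·745) = 3525878/1101110 = 3.20211
Risk in exposed = 1643/3121 = 0.52643; risk in unexposed = 745/2891 = 0.25770; RR = 2.04285
OR/RR = 3.20211 / 2.04285 = 1.56748
The outcome is not rare, so the OR lies further from 1 than the RR.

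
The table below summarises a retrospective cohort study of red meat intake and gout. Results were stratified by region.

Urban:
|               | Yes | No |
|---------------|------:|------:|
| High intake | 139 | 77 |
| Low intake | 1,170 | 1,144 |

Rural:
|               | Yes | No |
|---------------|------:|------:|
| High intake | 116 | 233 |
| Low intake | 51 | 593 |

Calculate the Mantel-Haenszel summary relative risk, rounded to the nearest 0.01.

1.72

RR_MH = Σ(aᵢ·n₀ᵢ/nᵢ) / Σ(cᵢ·n₁ᵢ/nᵢ), with n₁ᵢ = aᵢ+bᵢ (exposed), n₀ᵢ = cᵢ+dᵢ (unexposed), nᵢ = n₁ᵢ+n₀ᵢ.
Stratum 1 (Urban): n₁ = 216, n₀ = 2314, n = 2530; a·n₀/n = 139·2314/2530 = 127.1328; c·n₁/n = 1170·216/2530 = 99.8893
Stratum 2 (Rural): n₁ = 349, n₀ = 644, n = 993; a·n₀/n = 116·644/993 = 75.2306; c·n₁/n = 51·349/993 = 17.9245
RR_MH = (127.1328 + 75.2306) / (99.8893 + 17.9245) = 202.3634 / 117.8138 = 1.71765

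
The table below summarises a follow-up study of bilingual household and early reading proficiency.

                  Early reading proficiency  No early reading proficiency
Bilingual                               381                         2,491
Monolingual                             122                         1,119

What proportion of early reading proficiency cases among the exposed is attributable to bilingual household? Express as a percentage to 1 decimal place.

25.9

Cells: a = 381, b = 2491, c = 122, d = 1119.
Risk in exposed = 381/2872 = 0.13266; risk in unexposed = 122/1241 = 0.09831.
RR = 0.13266/0.09831 = 1.34944
AR% = (RR − 1)/RR × 100 = (1.34944 − 1)/1.34944 × 100 = 25.8950%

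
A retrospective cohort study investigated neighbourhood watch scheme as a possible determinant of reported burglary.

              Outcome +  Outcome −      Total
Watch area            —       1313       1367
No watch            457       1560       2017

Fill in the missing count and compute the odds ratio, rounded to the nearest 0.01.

The missing cell is in the exposed row: 1367 − 1313 = 54.
So a = 54, b = 1313, c = 457, d = 1560.
OR = (a·d)/(b·c) = (54 × 1560) / (1313 × 457) = 84240 / 600041 = 0.14039

0.14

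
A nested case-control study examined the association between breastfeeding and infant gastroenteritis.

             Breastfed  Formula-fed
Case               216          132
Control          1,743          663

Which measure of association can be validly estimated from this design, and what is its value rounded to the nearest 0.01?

Reading the table with exposure as columns: a = 216 (Breastfed, case), b = 1743 (Breastfed, non-case), c = 132 (Formula-fed, case), d = 663.
This is a nested case-control study: participants were sampled on outcome status, so risks in the source population cannot be estimated directly — relative risk is not valid here. The odds ratio is the appropriate measure.
OR = (a·d)/(b·c) = (216 × 663) / (1743 × 132) = 143208 / 230076 = 0.62244

0.62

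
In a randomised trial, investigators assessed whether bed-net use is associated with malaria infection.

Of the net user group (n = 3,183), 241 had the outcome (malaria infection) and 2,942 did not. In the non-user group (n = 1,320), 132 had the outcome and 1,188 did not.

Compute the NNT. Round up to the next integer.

42

Risk in treated group = 241/3183 = 0.07571; risk in control = 132/1320 = 0.10000.
Absolute risk reduction = 0.10000 − 0.07571 = 0.02429
NNT = 1 / ARR = 1 / 0.02429 = 41.177 → round up → 42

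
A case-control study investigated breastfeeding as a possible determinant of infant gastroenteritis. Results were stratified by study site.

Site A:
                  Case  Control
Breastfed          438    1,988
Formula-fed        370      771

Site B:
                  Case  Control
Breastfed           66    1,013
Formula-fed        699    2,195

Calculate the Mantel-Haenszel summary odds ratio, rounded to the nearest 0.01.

OR_MH = Σ(aᵢdᵢ/nᵢ) / Σ(bᵢcᵢ/nᵢ), where nᵢ is the stratum total.
Stratum 1 (Site A): n = 3567; a·d/n = 438·771/3567 = 94.6728; b·c/n = 1988·370/3567 = 206.2125
Stratum 2 (Site B): n = 3973; a·d/n = 66·2195/3973 = 36.4636; b·c/n = 1013·699/3973 = 178.2248
OR_MH = (94.6728 + 36.4636) / (206.2125 + 178.2248) = 131.1365 / 384.4373 = 0.34111

0.34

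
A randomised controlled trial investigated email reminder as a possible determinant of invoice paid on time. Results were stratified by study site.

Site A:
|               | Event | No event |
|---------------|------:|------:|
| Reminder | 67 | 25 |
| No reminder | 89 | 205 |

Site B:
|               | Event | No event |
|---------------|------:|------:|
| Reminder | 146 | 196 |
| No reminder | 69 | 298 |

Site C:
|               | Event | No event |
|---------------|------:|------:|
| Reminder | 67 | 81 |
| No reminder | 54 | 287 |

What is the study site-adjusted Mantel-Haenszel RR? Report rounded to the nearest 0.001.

RR_MH = Σ(aᵢ·n₀ᵢ/nᵢ) / Σ(cᵢ·n₁ᵢ/nᵢ), with n₁ᵢ = aᵢ+bᵢ (exposed), n₀ᵢ = cᵢ+dᵢ (unexposed), nᵢ = n₁ᵢ+n₀ᵢ.
Stratum 1 (Site A): n₁ = 92, n₀ = 294, n = 386; a·n₀/n = 67·294/386 = 51.0311; c·n₁/n = 89·92/386 = 21.2124
Stratum 2 (Site B): n₁ = 342, n₀ = 367, n = 709; a·n₀/n = 146·367/709 = 75.5740; c·n₁/n = 69·342/709 = 33.2835
Stratum 3 (Site C): n₁ = 148, n₀ = 341, n = 489; a·n₀/n = 67·341/489 = 46.7219; c·n₁/n = 54·148/489 = 16.3436
RR_MH = (51.0311 + 75.5740 + 46.7219) / (21.2124 + 33.2835 + 16.3436) = 173.3270 / 70.8395 = 2.44676

2.447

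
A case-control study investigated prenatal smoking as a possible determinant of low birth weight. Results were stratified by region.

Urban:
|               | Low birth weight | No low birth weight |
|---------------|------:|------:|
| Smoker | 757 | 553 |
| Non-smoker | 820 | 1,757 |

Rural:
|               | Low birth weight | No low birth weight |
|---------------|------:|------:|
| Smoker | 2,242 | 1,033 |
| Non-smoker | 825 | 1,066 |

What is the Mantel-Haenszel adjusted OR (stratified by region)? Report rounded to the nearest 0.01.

2.86

OR_MH = Σ(aᵢdᵢ/nᵢ) / Σ(bᵢcᵢ/nᵢ), where nᵢ is the stratum total.
Stratum 1 (Urban): n = 3887; a·d/n = 757·1757/3887 = 342.1788; b·c/n = 553·820/3887 = 116.6607
Stratum 2 (Rural): n = 5166; a·d/n = 2242·1066/5166 = 462.6349; b·c/n = 1033·825/5166 = 164.9681
OR_MH = (342.1788 + 462.6349) / (116.6607 + 164.9681) = 804.8137 / 281.6287 = 2.85771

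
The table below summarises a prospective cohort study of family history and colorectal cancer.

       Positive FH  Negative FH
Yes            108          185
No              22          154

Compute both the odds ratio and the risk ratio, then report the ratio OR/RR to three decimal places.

Reading the table with exposure as columns: a = 108 (Positive FH, case), b = 22 (Positive FH, non-case), c = 185 (Negative FH, case), d = 154.
OR = (108·154)/(22·185) = 16632/4070 = 4.08649
Risk in exposed = 108/130 = 0.83077; risk in unexposed = 185/339 = 0.54572; RR = 1.52233
OR/RR = 4.08649 / 1.52233 = 2.68437
The outcome is not rare, so the OR lies further from 1 than the RR.

2.684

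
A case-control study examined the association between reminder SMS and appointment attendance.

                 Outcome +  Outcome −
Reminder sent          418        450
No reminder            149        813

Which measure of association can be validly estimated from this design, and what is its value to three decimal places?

5.068

Cells: a = 418, b = 450, c = 149, d = 813.
This is a case-control study: participants were sampled on outcome status, so risks in the source population cannot be estimated directly — relative risk is not valid here. The odds ratio is the appropriate measure.
OR = (a·d)/(b·c) = (418 × 813) / (450 × 149) = 339834 / 67050 = 5.06837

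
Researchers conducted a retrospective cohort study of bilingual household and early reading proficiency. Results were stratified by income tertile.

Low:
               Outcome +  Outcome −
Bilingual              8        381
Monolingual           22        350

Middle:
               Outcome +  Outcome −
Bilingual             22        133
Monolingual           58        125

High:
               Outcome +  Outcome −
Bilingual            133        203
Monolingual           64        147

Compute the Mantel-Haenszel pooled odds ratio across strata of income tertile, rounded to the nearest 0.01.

0.83

OR_MH = Σ(aᵢdᵢ/nᵢ) / Σ(bᵢcᵢ/nᵢ), where nᵢ is the stratum total.
Stratum 1 (Low): n = 761; a·d/n = 8·350/761 = 3.6794; b·c/n = 381·22/761 = 11.0145
Stratum 2 (Middle): n = 338; a·d/n = 22·125/338 = 8.1361; b·c/n = 133·58/338 = 22.8225
Stratum 3 (High): n = 547; a·d/n = 133·147/547 = 35.7422; b·c/n = 203·64/547 = 23.7514
OR_MH = (3.6794 + 8.1361 + 35.7422) / (11.0145 + 22.8225 + 23.7514) = 47.5577 / 57.5883 = 0.82582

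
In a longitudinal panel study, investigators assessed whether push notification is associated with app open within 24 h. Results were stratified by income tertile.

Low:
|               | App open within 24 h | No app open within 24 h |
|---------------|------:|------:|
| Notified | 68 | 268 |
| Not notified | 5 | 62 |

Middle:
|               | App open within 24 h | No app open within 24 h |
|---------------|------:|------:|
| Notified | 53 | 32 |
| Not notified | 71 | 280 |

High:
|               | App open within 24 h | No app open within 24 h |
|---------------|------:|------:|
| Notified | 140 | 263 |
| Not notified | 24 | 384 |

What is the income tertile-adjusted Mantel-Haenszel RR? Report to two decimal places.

4.16

RR_MH = Σ(aᵢ·n₀ᵢ/nᵢ) / Σ(cᵢ·n₁ᵢ/nᵢ), with n₁ᵢ = aᵢ+bᵢ (exposed), n₀ᵢ = cᵢ+dᵢ (unexposed), nᵢ = n₁ᵢ+n₀ᵢ.
Stratum 1 (Low): n₁ = 336, n₀ = 67, n = 403; a·n₀/n = 68·67/403 = 11.3052; c·n₁/n = 5·336/403 = 4.1687
Stratum 2 (Middle): n₁ = 85, n₀ = 351, n = 436; a·n₀/n = 53·351/436 = 42.6674; c·n₁/n = 71·85/436 = 13.8417
Stratum 3 (High): n₁ = 403, n₀ = 408, n = 811; a·n₀/n = 140·408/811 = 70.4316; c·n₁/n = 24·403/811 = 11.9260
RR_MH = (11.3052 + 42.6674 + 70.4316) / (4.1687 + 13.8417 + 11.9260) = 124.4042 / 29.9365 = 4.15560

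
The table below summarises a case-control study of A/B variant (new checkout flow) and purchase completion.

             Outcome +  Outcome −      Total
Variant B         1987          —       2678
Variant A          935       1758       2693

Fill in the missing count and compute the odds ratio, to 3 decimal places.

5.407

The missing cell is in the exposed row: 2678 − 1987 = 691.
So a = 1987, b = 691, c = 935, d = 1758.
OR = (a·d)/(b·c) = (1987 × 1758) / (691 × 935) = 3493146 / 646085 = 5.40664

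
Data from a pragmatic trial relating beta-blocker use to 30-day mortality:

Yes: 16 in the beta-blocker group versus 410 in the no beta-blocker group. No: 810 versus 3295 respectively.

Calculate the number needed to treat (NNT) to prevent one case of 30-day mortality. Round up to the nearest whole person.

11

Risk in treated group = 16/826 = 0.01937; risk in control = 410/3705 = 0.11066.
Absolute risk reduction = 0.11066 − 0.01937 = 0.09129
NNT = 1 / ARR = 1 / 0.09129 = 10.954 → round up → 11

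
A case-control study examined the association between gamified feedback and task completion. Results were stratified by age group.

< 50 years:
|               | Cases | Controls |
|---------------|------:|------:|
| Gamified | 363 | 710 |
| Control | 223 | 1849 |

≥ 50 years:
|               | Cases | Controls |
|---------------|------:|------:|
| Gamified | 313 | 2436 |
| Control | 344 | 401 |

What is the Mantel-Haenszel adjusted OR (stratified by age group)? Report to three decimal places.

OR_MH = Σ(aᵢdᵢ/nᵢ) / Σ(bᵢcᵢ/nᵢ), where nᵢ is the stratum total.
Stratum 1 (< 50 years): n = 3145; a·d/n = 363·1849/3145 = 213.4140; b·c/n = 710·223/3145 = 50.3434
Stratum 2 (≥ 50 years): n = 3494; a·d/n = 313·401/3494 = 35.9224; b·c/n = 2436·344/3494 = 239.8351
OR_MH = (213.4140 + 35.9224) / (50.3434 + 239.8351) = 249.3364 / 290.1785 = 0.85925

0.859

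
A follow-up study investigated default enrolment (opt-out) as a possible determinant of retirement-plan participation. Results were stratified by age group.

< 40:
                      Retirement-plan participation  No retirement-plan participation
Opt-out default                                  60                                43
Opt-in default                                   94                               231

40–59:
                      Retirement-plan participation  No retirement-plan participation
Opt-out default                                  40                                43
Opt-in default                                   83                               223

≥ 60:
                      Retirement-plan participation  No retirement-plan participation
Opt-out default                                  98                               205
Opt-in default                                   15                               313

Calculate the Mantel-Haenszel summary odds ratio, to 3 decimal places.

4.424

OR_MH = Σ(aᵢdᵢ/nᵢ) / Σ(bᵢcᵢ/nᵢ), where nᵢ is the stratum total.
Stratum 1 (< 40): n = 428; a·d/n = 60·231/428 = 32.3832; b·c/n = 43·94/428 = 9.4439
Stratum 2 (40–59): n = 389; a·d/n = 40·223/389 = 22.9306; b·c/n = 43·83/389 = 9.1748
Stratum 3 (≥ 60): n = 631; a·d/n = 98·313/631 = 48.6117; b·c/n = 205·15/631 = 4.8732
OR_MH = (32.3832 + 22.9306 + 48.6117) / (9.4439 + 9.1748 + 4.8732) = 103.9255 / 23.4919 = 4.42388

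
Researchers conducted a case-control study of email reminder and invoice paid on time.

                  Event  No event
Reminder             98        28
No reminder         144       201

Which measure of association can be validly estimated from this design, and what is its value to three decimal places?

Cells: a = 98, b = 28, c = 144, d = 201.
This is a case-control study: participants were sampled on outcome status, so risks in the source population cannot be estimated directly — relative risk is not valid here. The odds ratio is the appropriate measure.
OR = (a·d)/(b·c) = (98 × 201) / (28 × 144) = 19698 / 4032 = 4.88542

4.885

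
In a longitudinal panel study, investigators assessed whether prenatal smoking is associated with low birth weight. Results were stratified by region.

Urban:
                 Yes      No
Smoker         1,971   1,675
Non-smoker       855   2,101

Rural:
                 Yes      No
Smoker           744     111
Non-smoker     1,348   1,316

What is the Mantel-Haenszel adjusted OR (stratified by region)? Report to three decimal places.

OR_MH = Σ(aᵢdᵢ/nᵢ) / Σ(bᵢcᵢ/nᵢ), where nᵢ is the stratum total.
Stratum 1 (Urban): n = 6602; a·d/n = 1971·2101/6602 = 627.2449; b·c/n = 1675·855/6602 = 216.9229
Stratum 2 (Rural): n = 3519; a·d/n = 744·1316/3519 = 278.2336; b·c/n = 111·1348/3519 = 42.5200
OR_MH = (627.2449 + 278.2336) / (216.9229 + 42.5200) = 905.4785 / 259.4429 = 3.49009

3.490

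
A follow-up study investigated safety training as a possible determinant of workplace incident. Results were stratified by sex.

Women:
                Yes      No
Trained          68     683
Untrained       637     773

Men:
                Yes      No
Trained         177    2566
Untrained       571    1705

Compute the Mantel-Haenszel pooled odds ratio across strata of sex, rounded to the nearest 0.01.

0.17

OR_MH = Σ(aᵢdᵢ/nᵢ) / Σ(bᵢcᵢ/nᵢ), where nᵢ is the stratum total.
Stratum 1 (Women): n = 2161; a·d/n = 68·773/2161 = 24.3239; b·c/n = 683·637/2161 = 201.3286
Stratum 2 (Men): n = 5019; a·d/n = 177·1705/5019 = 60.1285; b·c/n = 2566·571/5019 = 291.9279
OR_MH = (24.3239 + 60.1285) / (201.3286 + 291.9279) = 84.4524 / 493.2564 = 0.17121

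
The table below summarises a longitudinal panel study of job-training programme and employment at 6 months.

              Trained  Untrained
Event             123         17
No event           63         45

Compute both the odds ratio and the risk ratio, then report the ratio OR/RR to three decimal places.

2.143

Reading the table with exposure as columns: a = 123 (Trained, case), b = 63 (Trained, non-case), c = 17 (Untrained, case), d = 45.
OR = (123·45)/(63·17) = 5535/1071 = 5.16807
Risk in exposed = 123/186 = 0.66129; risk in unexposed = 17/62 = 0.27419; RR = 2.41176
OR/RR = 5.16807 / 2.41176 = 2.14286
The outcome is not rare, so the OR lies further from 1 than the RR.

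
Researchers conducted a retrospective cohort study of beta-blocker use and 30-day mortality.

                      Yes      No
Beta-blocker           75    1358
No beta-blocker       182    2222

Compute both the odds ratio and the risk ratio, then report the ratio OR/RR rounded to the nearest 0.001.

0.975

Cells: a = 75, b = 1358, c = 182, d = 2222.
OR = (75·2222)/(1358·182) = 166650/247156 = 0.67427
Risk in exposed = 75/1433 = 0.05234; risk in unexposed = 182/2404 = 0.07571; RR = 0.69132
OR/RR = 0.67427 / 0.69132 = 0.97534
The outcome is rare in both groups, so OR ≈ RR (ratio near 1).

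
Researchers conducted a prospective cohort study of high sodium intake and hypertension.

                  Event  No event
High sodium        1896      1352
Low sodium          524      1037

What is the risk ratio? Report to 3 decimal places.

1.739

Cells: a = 1896, b = 1352, c = 524, d = 1037.
Risk in exposed = 1896/3248 = 0.58374; risk in unexposed = 524/1561 = 0.33568.
RR = 0.58374 / 0.33568 = 1.73898
The risk among the exposed is 1.74 times that among the unexposed.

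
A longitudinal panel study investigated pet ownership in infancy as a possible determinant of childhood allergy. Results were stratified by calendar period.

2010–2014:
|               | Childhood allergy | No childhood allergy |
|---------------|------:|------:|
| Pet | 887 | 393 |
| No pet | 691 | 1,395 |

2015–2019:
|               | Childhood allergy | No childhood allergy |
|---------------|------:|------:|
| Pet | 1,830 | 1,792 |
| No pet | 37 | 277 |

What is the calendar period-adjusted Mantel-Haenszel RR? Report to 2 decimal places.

2.34

RR_MH = Σ(aᵢ·n₀ᵢ/nᵢ) / Σ(cᵢ·n₁ᵢ/nᵢ), with n₁ᵢ = aᵢ+bᵢ (exposed), n₀ᵢ = cᵢ+dᵢ (unexposed), nᵢ = n₁ᵢ+n₀ᵢ.
Stratum 1 (2010–2014): n₁ = 1280, n₀ = 2086, n = 3366; a·n₀/n = 887·2086/3366 = 549.6976; c·n₁/n = 691·1280/3366 = 262.7689
Stratum 2 (2015–2019): n₁ = 3622, n₀ = 314, n = 3936; a·n₀/n = 1830·314/3936 = 145.9909; c·n₁/n = 37·3622/3936 = 34.0483
RR_MH = (549.6976 + 145.9909) / (262.7689 + 34.0483) = 695.6884 / 296.8171 = 2.34383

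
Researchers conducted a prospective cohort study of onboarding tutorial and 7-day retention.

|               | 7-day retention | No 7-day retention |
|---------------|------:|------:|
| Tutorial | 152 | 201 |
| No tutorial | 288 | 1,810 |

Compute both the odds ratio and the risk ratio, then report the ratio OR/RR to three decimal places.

1.515

Cells: a = 152, b = 201, c = 288, d = 1810.
OR = (152·1810)/(201·288) = 275120/57888 = 4.75263
Risk in exposed = 152/353 = 0.43059; risk in unexposed = 288/2098 = 0.13727; RR = 3.13676
OR/RR = 4.75263 / 3.13676 = 1.51514
The outcome is not rare, so the OR lies further from 1 than the RR.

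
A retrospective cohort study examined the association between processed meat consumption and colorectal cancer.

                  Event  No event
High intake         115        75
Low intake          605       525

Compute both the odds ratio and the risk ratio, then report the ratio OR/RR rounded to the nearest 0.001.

Cells: a = 115, b = 75, c = 605, d = 525.
OR = (115·525)/(75·605) = 60375/45375 = 1.33058
Risk in exposed = 115/190 = 0.60526; risk in unexposed = 605/1130 = 0.53540; RR = 1.13049
OR/RR = 1.33058 / 1.13049 = 1.17699
The outcome is not rare, so the OR lies further from 1 than the RR.

1.177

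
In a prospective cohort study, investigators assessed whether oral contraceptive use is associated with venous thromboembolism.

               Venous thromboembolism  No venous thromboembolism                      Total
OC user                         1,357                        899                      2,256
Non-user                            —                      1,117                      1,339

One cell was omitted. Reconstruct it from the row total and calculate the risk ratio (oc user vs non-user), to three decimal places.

The missing cell is in the unexposed row: 1339 − 1117 = 222.
So a = 1357, b = 899, c = 222, d = 1117.
RR = [a/(a+b)] / [c/(c+d)] = (1357/2256) / (222/1339) = 0.60151/0.16580 = 3.62801

3.628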